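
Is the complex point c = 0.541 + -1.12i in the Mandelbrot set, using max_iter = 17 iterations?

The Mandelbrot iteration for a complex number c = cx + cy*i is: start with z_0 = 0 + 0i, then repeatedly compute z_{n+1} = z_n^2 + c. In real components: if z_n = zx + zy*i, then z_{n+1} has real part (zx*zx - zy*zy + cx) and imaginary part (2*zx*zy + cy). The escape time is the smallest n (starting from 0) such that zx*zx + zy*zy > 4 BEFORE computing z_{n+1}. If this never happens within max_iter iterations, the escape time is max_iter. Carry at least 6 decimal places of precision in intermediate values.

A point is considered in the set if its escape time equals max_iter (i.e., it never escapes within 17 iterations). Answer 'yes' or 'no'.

z_0 = 0 + 0i, c = 0.5410 + -1.1200i
Iter 1: z = 0.5410 + -1.1200i, |z|^2 = 1.5471
Iter 2: z = -0.4207 + -2.3318i, |z|^2 = 5.6145
Escaped at iteration 2

Answer: no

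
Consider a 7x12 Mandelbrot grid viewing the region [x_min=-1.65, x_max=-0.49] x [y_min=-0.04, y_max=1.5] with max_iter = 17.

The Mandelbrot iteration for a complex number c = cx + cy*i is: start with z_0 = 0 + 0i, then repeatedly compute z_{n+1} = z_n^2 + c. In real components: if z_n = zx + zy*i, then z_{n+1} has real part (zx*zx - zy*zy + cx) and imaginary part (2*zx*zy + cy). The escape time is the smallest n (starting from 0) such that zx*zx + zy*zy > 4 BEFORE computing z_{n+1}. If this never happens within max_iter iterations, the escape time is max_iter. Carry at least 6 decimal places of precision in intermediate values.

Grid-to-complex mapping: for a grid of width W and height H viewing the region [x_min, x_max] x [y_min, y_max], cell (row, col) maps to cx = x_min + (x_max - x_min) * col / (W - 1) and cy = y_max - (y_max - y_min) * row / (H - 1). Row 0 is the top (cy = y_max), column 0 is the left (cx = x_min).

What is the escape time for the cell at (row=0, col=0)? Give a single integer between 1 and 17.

Answer: 1

Derivation:
z_0 = 0 + 0i, c = -1.6500 + 1.5000i
Iter 1: z = -1.6500 + 1.5000i, |z|^2 = 4.9725
Escaped at iteration 1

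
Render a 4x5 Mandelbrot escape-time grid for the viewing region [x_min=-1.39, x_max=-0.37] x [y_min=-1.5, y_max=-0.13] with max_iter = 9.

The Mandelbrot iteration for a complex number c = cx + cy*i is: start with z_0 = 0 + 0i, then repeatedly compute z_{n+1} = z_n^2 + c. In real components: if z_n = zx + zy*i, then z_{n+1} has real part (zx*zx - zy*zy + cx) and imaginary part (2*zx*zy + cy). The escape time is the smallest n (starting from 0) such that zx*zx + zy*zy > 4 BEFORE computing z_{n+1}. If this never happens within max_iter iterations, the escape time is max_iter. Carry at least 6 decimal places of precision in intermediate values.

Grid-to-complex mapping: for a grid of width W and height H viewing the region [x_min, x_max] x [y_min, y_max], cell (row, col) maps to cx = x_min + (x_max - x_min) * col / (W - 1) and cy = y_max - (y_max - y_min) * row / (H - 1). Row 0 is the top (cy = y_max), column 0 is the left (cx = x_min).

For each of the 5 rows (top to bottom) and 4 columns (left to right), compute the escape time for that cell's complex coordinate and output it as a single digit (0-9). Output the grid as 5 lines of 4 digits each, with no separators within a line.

(row=0, col=0): c = -1.3900 + -0.1300i → escape time 9
(row=0, col=1): c = -1.0500 + -0.1300i → escape time 9
(row=0, col=2): c = -0.7100 + -0.1300i → escape time 9
(row=0, col=3): c = -0.3700 + -0.1300i → escape time 9
(row=1, col=0): c = -1.3900 + -0.4725i → escape time 4
(row=1, col=1): c = -1.0500 + -0.4725i → escape time 5
(row=1, col=2): c = -0.7100 + -0.4725i → escape time 9
(row=1, col=3): c = -0.3700 + -0.4725i → escape time 9
(row=2, col=0): c = -1.3900 + -0.8150i → escape time 3
(row=2, col=1): c = -1.0500 + -0.8150i → escape time 3
(row=2, col=2): c = -0.7100 + -0.8150i → escape time 4
(row=2, col=3): c = -0.3700 + -0.8150i → escape time 6
(row=3, col=0): c = -1.3900 + -1.1575i → escape time 2
(row=3, col=1): c = -1.0500 + -1.1575i → escape time 3
(row=3, col=2): c = -0.7100 + -1.1575i → escape time 3
(row=3, col=3): c = -0.3700 + -1.1575i → escape time 3
(row=4, col=0): c = -1.3900 + -1.5000i → escape time 1
(row=4, col=1): c = -1.0500 + -1.5000i → escape time 2
(row=4, col=2): c = -0.7100 + -1.5000i → escape time 2
(row=4, col=3): c = -0.3700 + -1.5000i → escape time 2

Answer: 9999
4599
3346
2333
1222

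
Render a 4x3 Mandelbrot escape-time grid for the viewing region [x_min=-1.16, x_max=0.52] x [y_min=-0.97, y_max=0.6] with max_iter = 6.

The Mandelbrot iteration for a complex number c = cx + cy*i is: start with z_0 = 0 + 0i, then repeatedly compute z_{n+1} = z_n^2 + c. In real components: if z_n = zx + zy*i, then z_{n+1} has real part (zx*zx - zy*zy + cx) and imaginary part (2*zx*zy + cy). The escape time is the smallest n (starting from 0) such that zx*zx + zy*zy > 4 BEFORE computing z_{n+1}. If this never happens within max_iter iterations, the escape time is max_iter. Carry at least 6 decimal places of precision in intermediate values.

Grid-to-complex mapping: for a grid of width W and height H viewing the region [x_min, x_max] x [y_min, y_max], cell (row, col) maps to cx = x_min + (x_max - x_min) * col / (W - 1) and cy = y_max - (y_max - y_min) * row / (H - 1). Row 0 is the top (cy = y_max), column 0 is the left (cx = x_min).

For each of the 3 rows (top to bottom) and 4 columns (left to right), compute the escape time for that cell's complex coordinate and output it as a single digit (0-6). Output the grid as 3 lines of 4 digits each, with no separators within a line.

Answer: 4664
6665
3463

Derivation:
(row=0, col=0): c = -1.1600 + 0.6000i → escape time 4
(row=0, col=1): c = -0.6000 + 0.6000i → escape time 6
(row=0, col=2): c = -0.0400 + 0.6000i → escape time 6
(row=0, col=3): c = 0.5200 + 0.6000i → escape time 4
(row=1, col=0): c = -1.1600 + -0.1850i → escape time 6
(row=1, col=1): c = -0.6000 + -0.1850i → escape time 6
(row=1, col=2): c = -0.0400 + -0.1850i → escape time 6
(row=1, col=3): c = 0.5200 + -0.1850i → escape time 5
(row=2, col=0): c = -1.1600 + -0.9700i → escape time 3
(row=2, col=1): c = -0.6000 + -0.9700i → escape time 4
(row=2, col=2): c = -0.0400 + -0.9700i → escape time 6
(row=2, col=3): c = 0.5200 + -0.9700i → escape time 3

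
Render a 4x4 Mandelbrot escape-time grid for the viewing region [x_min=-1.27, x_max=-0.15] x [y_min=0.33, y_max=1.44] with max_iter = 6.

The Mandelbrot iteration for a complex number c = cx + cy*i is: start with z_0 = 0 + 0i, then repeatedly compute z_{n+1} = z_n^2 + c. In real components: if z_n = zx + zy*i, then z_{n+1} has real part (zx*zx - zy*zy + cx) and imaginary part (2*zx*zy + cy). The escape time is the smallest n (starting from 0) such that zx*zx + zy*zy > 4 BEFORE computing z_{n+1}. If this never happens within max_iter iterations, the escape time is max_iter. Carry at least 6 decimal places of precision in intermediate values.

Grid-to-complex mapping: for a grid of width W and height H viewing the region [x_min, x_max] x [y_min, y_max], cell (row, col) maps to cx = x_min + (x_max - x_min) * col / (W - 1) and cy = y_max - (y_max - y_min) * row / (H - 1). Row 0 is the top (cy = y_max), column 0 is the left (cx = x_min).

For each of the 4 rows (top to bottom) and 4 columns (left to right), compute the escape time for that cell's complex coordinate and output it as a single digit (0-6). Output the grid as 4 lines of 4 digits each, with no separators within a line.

(row=0, col=0): c = -1.2700 + 1.4400i → escape time 2
(row=0, col=1): c = -0.8967 + 1.4400i → escape time 2
(row=0, col=2): c = -0.5233 + 1.4400i → escape time 2
(row=0, col=3): c = -0.1500 + 1.4400i → escape time 2
(row=1, col=0): c = -1.2700 + 1.0700i → escape time 3
(row=1, col=1): c = -0.8967 + 1.0700i → escape time 3
(row=1, col=2): c = -0.5233 + 1.0700i → escape time 4
(row=1, col=3): c = -0.1500 + 1.0700i → escape time 6
(row=2, col=0): c = -1.2700 + 0.7000i → escape time 3
(row=2, col=1): c = -0.8967 + 0.7000i → escape time 4
(row=2, col=2): c = -0.5233 + 0.7000i → escape time 6
(row=2, col=3): c = -0.1500 + 0.7000i → escape time 6
(row=3, col=0): c = -1.2700 + 0.3300i → escape time 6
(row=3, col=1): c = -0.8967 + 0.3300i → escape time 6
(row=3, col=2): c = -0.5233 + 0.3300i → escape time 6
(row=3, col=3): c = -0.1500 + 0.3300i → escape time 6

Answer: 2222
3346
3466
6666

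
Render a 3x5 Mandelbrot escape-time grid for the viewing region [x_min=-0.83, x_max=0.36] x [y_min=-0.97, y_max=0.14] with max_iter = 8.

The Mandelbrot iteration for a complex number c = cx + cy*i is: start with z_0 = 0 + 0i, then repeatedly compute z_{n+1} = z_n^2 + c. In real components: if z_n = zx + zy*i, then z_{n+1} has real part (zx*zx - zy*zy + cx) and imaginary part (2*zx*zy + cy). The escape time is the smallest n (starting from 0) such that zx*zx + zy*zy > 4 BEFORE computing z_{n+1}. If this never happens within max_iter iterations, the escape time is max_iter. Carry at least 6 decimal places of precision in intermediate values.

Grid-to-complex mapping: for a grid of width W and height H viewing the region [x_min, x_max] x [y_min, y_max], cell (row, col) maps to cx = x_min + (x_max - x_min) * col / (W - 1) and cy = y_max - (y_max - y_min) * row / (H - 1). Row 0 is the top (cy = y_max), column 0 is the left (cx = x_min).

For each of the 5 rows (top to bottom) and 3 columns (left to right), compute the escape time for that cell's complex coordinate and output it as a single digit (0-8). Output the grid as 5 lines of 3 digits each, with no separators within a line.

Answer: 888
888
788
488
373

Derivation:
(row=0, col=0): c = -0.8300 + 0.1400i → escape time 8
(row=0, col=1): c = -0.2350 + 0.1400i → escape time 8
(row=0, col=2): c = 0.3600 + 0.1400i → escape time 8
(row=1, col=0): c = -0.8300 + -0.1375i → escape time 8
(row=1, col=1): c = -0.2350 + -0.1375i → escape time 8
(row=1, col=2): c = 0.3600 + -0.1375i → escape time 8
(row=2, col=0): c = -0.8300 + -0.4150i → escape time 7
(row=2, col=1): c = -0.2350 + -0.4150i → escape time 8
(row=2, col=2): c = 0.3600 + -0.4150i → escape time 8
(row=3, col=0): c = -0.8300 + -0.6925i → escape time 4
(row=3, col=1): c = -0.2350 + -0.6925i → escape time 8
(row=3, col=2): c = 0.3600 + -0.6925i → escape time 8
(row=4, col=0): c = -0.8300 + -0.9700i → escape time 3
(row=4, col=1): c = -0.2350 + -0.9700i → escape time 7
(row=4, col=2): c = 0.3600 + -0.9700i → escape time 3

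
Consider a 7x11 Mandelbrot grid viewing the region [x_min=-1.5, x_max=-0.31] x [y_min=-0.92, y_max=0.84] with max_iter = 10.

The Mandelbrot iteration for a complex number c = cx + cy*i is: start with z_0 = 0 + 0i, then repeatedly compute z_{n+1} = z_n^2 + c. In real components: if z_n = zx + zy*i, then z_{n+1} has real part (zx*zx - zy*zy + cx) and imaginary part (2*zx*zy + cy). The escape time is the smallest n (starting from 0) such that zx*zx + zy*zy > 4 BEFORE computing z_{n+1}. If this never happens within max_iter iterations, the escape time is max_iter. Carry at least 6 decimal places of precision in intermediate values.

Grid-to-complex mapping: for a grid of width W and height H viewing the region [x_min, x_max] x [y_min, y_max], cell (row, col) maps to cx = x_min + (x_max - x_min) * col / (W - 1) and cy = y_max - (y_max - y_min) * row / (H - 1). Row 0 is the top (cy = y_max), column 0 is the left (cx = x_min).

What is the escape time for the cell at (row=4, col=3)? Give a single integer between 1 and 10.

z_0 = 0 + 0i, c = -0.9050 + 0.1360i
Iter 1: z = -0.9050 + 0.1360i, |z|^2 = 0.8375
Iter 2: z = -0.1045 + -0.1102i, |z|^2 = 0.0230
Iter 3: z = -0.9062 + 0.1590i, |z|^2 = 0.8465
Iter 4: z = -0.1090 + -0.1522i, |z|^2 = 0.0351
Iter 5: z = -0.9163 + 0.1692i, |z|^2 = 0.8682
Iter 6: z = -0.0941 + -0.1741i, |z|^2 = 0.0391
Iter 7: z = -0.9264 + 0.1687i, |z|^2 = 0.8868
Iter 8: z = -0.0752 + -0.1767i, |z|^2 = 0.0369
Iter 9: z = -0.9306 + 0.1626i, |z|^2 = 0.8924

Answer: 10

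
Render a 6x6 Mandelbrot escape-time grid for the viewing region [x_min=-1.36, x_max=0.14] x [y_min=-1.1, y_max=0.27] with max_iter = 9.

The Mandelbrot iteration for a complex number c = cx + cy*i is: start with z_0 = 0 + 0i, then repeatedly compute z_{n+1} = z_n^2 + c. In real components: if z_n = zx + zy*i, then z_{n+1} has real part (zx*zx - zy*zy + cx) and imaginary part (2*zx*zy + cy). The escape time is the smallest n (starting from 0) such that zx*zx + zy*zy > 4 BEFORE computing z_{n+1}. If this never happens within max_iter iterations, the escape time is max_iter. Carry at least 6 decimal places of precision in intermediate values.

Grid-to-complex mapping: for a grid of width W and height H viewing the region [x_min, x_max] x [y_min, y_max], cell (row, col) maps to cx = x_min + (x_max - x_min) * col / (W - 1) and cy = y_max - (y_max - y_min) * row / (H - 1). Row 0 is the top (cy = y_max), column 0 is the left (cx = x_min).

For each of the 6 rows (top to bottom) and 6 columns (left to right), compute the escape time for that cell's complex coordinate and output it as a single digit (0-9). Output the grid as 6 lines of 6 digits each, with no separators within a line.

Answer: 699999
999999
699999
356999
334595
233494

Derivation:
(row=0, col=0): c = -1.3600 + 0.2700i → escape time 6
(row=0, col=1): c = -1.0600 + 0.2700i → escape time 9
(row=0, col=2): c = -0.7600 + 0.2700i → escape time 9
(row=0, col=3): c = -0.4600 + 0.2700i → escape time 9
(row=0, col=4): c = -0.1600 + 0.2700i → escape time 9
(row=0, col=5): c = 0.1400 + 0.2700i → escape time 9
(row=1, col=0): c = -1.3600 + -0.0040i → escape time 9
(row=1, col=1): c = -1.0600 + -0.0040i → escape time 9
(row=1, col=2): c = -0.7600 + -0.0040i → escape time 9
(row=1, col=3): c = -0.4600 + -0.0040i → escape time 9
(row=1, col=4): c = -0.1600 + -0.0040i → escape time 9
(row=1, col=5): c = 0.1400 + -0.0040i → escape time 9
(row=2, col=0): c = -1.3600 + -0.2780i → escape time 6
(row=2, col=1): c = -1.0600 + -0.2780i → escape time 9
(row=2, col=2): c = -0.7600 + -0.2780i → escape time 9
(row=2, col=3): c = -0.4600 + -0.2780i → escape time 9
(row=2, col=4): c = -0.1600 + -0.2780i → escape time 9
(row=2, col=5): c = 0.1400 + -0.2780i → escape time 9
(row=3, col=0): c = -1.3600 + -0.5520i → escape time 3
(row=3, col=1): c = -1.0600 + -0.5520i → escape time 5
(row=3, col=2): c = -0.7600 + -0.5520i → escape time 6
(row=3, col=3): c = -0.4600 + -0.5520i → escape time 9
(row=3, col=4): c = -0.1600 + -0.5520i → escape time 9
(row=3, col=5): c = 0.1400 + -0.5520i → escape time 9
(row=4, col=0): c = -1.3600 + -0.8260i → escape time 3
(row=4, col=1): c = -1.0600 + -0.8260i → escape time 3
(row=4, col=2): c = -0.7600 + -0.8260i → escape time 4
(row=4, col=3): c = -0.4600 + -0.8260i → escape time 5
(row=4, col=4): c = -0.1600 + -0.8260i → escape time 9
(row=4, col=5): c = 0.1400 + -0.8260i → escape time 5
(row=5, col=0): c = -1.3600 + -1.1000i → escape time 2
(row=5, col=1): c = -1.0600 + -1.1000i → escape time 3
(row=5, col=2): c = -0.7600 + -1.1000i → escape time 3
(row=5, col=3): c = -0.4600 + -1.1000i → escape time 4
(row=5, col=4): c = -0.1600 + -1.1000i → escape time 9
(row=5, col=5): c = 0.1400 + -1.1000i → escape time 4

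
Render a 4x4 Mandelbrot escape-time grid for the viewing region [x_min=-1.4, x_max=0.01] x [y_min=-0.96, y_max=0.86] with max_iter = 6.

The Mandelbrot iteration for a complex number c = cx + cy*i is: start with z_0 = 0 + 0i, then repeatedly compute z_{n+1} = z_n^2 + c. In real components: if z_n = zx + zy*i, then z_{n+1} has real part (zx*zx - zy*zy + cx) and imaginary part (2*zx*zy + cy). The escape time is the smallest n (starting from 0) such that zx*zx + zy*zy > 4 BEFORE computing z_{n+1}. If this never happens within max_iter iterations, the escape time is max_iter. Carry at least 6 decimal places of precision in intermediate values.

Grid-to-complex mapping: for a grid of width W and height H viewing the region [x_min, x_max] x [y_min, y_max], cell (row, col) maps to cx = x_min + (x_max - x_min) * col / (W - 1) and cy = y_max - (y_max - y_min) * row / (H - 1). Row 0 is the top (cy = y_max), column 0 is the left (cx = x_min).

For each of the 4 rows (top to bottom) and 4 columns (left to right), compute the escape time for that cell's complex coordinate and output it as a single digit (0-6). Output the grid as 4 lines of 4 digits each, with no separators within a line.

Answer: 3356
5666
5666
3346

Derivation:
(row=0, col=0): c = -1.4000 + 0.8600i → escape time 3
(row=0, col=1): c = -0.9300 + 0.8600i → escape time 3
(row=0, col=2): c = -0.4600 + 0.8600i → escape time 5
(row=0, col=3): c = 0.0100 + 0.8600i → escape time 6
(row=1, col=0): c = -1.4000 + 0.2533i → escape time 5
(row=1, col=1): c = -0.9300 + 0.2533i → escape time 6
(row=1, col=2): c = -0.4600 + 0.2533i → escape time 6
(row=1, col=3): c = 0.0100 + 0.2533i → escape time 6
(row=2, col=0): c = -1.4000 + -0.3533i → escape time 5
(row=2, col=1): c = -0.9300 + -0.3533i → escape time 6
(row=2, col=2): c = -0.4600 + -0.3533i → escape time 6
(row=2, col=3): c = 0.0100 + -0.3533i → escape time 6
(row=3, col=0): c = -1.4000 + -0.9600i → escape time 3
(row=3, col=1): c = -0.9300 + -0.9600i → escape time 3
(row=3, col=2): c = -0.4600 + -0.9600i → escape time 4
(row=3, col=3): c = 0.0100 + -0.9600i → escape time 6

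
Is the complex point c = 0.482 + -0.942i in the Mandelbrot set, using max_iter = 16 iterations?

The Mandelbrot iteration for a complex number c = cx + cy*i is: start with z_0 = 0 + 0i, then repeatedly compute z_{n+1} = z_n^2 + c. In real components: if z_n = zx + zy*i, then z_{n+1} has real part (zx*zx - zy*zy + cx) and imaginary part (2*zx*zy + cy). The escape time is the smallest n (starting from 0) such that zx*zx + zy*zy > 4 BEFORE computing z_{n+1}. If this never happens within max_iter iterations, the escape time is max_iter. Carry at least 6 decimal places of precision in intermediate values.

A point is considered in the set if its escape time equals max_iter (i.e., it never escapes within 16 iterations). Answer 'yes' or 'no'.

Answer: no

Derivation:
z_0 = 0 + 0i, c = 0.4820 + -0.9420i
Iter 1: z = 0.4820 + -0.9420i, |z|^2 = 1.1197
Iter 2: z = -0.1730 + -1.8501i, |z|^2 = 3.4528
Iter 3: z = -2.9109 + -0.3017i, |z|^2 = 8.5643
Escaped at iteration 3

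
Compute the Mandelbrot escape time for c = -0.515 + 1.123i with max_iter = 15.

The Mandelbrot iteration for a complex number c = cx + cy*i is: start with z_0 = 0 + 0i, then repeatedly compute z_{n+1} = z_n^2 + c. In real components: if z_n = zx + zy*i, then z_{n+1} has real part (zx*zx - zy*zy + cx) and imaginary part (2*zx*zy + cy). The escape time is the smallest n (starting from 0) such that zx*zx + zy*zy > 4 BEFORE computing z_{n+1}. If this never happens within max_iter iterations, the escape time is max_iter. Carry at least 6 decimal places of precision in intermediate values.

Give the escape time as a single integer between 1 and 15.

Answer: 3

Derivation:
z_0 = 0 + 0i, c = -0.5150 + 1.1230i
Iter 1: z = -0.5150 + 1.1230i, |z|^2 = 1.5264
Iter 2: z = -1.5109 + -0.0337i, |z|^2 = 2.2840
Iter 3: z = 1.7667 + 1.2248i, |z|^2 = 4.6214
Escaped at iteration 3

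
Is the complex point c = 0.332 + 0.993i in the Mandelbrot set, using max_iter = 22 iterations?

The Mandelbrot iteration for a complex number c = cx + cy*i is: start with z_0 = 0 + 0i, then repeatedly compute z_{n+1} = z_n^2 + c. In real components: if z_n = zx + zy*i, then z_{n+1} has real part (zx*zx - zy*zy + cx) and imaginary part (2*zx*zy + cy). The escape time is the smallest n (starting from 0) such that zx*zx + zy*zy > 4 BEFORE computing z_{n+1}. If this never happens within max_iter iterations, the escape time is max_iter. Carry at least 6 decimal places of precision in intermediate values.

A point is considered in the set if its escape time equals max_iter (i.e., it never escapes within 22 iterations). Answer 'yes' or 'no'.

Answer: no

Derivation:
z_0 = 0 + 0i, c = 0.3320 + 0.9930i
Iter 1: z = 0.3320 + 0.9930i, |z|^2 = 1.0963
Iter 2: z = -0.5438 + 1.6524i, |z|^2 = 3.0260
Iter 3: z = -2.1025 + -0.8042i, |z|^2 = 5.0673
Escaped at iteration 3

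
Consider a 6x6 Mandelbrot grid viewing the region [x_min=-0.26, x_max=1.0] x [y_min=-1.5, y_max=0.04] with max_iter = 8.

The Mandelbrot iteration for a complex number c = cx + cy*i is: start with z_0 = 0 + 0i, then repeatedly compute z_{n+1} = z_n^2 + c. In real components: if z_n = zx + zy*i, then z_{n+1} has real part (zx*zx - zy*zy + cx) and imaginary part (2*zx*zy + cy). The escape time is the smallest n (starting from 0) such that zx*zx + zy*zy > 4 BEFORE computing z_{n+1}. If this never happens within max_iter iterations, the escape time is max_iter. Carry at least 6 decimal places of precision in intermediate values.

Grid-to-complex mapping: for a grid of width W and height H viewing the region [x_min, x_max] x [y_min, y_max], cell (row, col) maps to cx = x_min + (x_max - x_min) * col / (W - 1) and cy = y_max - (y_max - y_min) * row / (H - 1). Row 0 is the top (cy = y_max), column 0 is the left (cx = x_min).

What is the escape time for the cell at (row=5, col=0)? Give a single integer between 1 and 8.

z_0 = 0 + 0i, c = -0.2600 + -1.5000i
Iter 1: z = -0.2600 + -1.5000i, |z|^2 = 2.3176
Iter 2: z = -2.4424 + -0.7200i, |z|^2 = 6.4837
Escaped at iteration 2

Answer: 2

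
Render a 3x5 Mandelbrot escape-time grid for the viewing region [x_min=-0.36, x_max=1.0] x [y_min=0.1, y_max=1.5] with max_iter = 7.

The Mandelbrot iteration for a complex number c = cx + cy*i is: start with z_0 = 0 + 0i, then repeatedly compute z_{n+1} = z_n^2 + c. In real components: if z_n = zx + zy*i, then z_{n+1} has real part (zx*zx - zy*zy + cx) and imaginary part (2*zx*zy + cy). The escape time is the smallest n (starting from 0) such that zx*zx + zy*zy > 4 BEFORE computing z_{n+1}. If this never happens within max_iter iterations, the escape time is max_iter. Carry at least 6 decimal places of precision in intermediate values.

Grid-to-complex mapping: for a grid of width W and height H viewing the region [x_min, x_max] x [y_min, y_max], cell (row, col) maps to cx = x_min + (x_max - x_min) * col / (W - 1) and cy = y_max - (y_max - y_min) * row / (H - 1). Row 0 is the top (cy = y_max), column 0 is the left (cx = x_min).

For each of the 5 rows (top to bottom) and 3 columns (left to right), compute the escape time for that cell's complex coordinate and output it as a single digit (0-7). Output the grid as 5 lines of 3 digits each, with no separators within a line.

(row=0, col=0): c = -0.3600 + 1.5000i → escape time 2
(row=0, col=1): c = 0.3200 + 1.5000i → escape time 2
(row=0, col=2): c = 1.0000 + 1.5000i → escape time 2
(row=1, col=0): c = -0.3600 + 1.1500i → escape time 4
(row=1, col=1): c = 0.3200 + 1.1500i → escape time 2
(row=1, col=2): c = 1.0000 + 1.1500i → escape time 2
(row=2, col=0): c = -0.3600 + 0.8000i → escape time 7
(row=2, col=1): c = 0.3200 + 0.8000i → escape time 4
(row=2, col=2): c = 1.0000 + 0.8000i → escape time 2
(row=3, col=0): c = -0.3600 + 0.4500i → escape time 7
(row=3, col=1): c = 0.3200 + 0.4500i → escape time 7
(row=3, col=2): c = 1.0000 + 0.4500i → escape time 2
(row=4, col=0): c = -0.3600 + 0.1000i → escape time 7
(row=4, col=1): c = 0.3200 + 0.1000i → escape time 7
(row=4, col=2): c = 1.0000 + 0.1000i → escape time 2

Answer: 222
422
742
772
772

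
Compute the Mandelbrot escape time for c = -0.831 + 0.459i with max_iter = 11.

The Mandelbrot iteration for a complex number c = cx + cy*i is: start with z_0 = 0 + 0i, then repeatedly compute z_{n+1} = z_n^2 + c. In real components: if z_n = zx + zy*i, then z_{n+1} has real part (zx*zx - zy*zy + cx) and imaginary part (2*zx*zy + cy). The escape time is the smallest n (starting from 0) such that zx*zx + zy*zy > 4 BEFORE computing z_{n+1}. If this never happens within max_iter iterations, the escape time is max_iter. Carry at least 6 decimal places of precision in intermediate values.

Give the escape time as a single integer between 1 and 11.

Answer: 6

Derivation:
z_0 = 0 + 0i, c = -0.8310 + 0.4590i
Iter 1: z = -0.8310 + 0.4590i, |z|^2 = 0.9012
Iter 2: z = -0.3511 + -0.3039i, |z|^2 = 0.2156
Iter 3: z = -0.8000 + 0.6724i, |z|^2 = 1.0922
Iter 4: z = -0.6430 + -0.6169i, |z|^2 = 0.7940
Iter 5: z = -0.7980 + 1.2523i, |z|^2 = 2.2052
Iter 6: z = -1.7624 + -1.5398i, |z|^2 = 5.4773
Escaped at iteration 6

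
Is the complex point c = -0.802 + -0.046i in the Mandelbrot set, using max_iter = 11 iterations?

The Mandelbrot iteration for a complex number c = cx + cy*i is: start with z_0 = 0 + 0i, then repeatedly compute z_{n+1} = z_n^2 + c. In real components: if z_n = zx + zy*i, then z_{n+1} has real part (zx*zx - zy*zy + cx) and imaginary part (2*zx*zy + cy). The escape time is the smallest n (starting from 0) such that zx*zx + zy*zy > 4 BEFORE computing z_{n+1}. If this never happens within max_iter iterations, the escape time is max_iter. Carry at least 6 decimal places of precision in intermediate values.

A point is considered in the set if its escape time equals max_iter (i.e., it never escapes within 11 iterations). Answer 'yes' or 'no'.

Answer: yes

Derivation:
z_0 = 0 + 0i, c = -0.8020 + -0.0460i
Iter 1: z = -0.8020 + -0.0460i, |z|^2 = 0.6453
Iter 2: z = -0.1609 + 0.0278i, |z|^2 = 0.0267
Iter 3: z = -0.7769 + -0.0549i, |z|^2 = 0.6066
Iter 4: z = -0.2015 + 0.0394i, |z|^2 = 0.0421
Iter 5: z = -0.7630 + -0.0619i, |z|^2 = 0.5859
Iter 6: z = -0.2237 + 0.0484i, |z|^2 = 0.0524
Iter 7: z = -0.7543 + -0.0677i, |z|^2 = 0.5735
Iter 8: z = -0.2376 + 0.0561i, |z|^2 = 0.0596
Iter 9: z = -0.7487 + -0.0726i, |z|^2 = 0.5658
Iter 10: z = -0.2468 + 0.0628i, |z|^2 = 0.0648
Did not escape in 11 iterations → in set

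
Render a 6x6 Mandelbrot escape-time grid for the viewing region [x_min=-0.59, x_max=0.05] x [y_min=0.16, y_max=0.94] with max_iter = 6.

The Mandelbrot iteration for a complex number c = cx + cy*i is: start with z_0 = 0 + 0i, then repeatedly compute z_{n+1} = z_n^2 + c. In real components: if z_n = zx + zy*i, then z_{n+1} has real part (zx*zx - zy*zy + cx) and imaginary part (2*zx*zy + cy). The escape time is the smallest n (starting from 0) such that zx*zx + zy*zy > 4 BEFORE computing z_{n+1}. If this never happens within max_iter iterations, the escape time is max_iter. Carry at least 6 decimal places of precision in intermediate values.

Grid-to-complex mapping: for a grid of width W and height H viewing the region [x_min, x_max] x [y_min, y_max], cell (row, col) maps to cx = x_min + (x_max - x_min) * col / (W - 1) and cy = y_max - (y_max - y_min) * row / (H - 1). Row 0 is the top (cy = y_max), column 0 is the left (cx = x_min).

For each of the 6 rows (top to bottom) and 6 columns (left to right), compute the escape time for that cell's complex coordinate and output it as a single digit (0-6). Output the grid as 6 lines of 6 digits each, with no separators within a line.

(row=0, col=0): c = -0.5900 + 0.9400i → escape time 4
(row=0, col=1): c = -0.4620 + 0.9400i → escape time 4
(row=0, col=2): c = -0.3340 + 0.9400i → escape time 5
(row=0, col=3): c = -0.2060 + 0.9400i → escape time 6
(row=0, col=4): c = -0.0780 + 0.9400i → escape time 6
(row=0, col=5): c = 0.0500 + 0.9400i → escape time 6
(row=1, col=0): c = -0.5900 + 0.7840i → escape time 5
(row=1, col=1): c = -0.4620 + 0.7840i → escape time 6
(row=1, col=2): c = -0.3340 + 0.7840i → escape time 6
(row=1, col=3): c = -0.2060 + 0.7840i → escape time 6
(row=1, col=4): c = -0.0780 + 0.7840i → escape time 6
(row=1, col=5): c = 0.0500 + 0.7840i → escape time 6
(row=2, col=0): c = -0.5900 + 0.6280i → escape time 6
(row=2, col=1): c = -0.4620 + 0.6280i → escape time 6
(row=2, col=2): c = -0.3340 + 0.6280i → escape time 6
(row=2, col=3): c = -0.2060 + 0.6280i → escape time 6
(row=2, col=4): c = -0.0780 + 0.6280i → escape time 6
(row=2, col=5): c = 0.0500 + 0.6280i → escape time 6
(row=3, col=0): c = -0.5900 + 0.4720i → escape time 6
(row=3, col=1): c = -0.4620 + 0.4720i → escape time 6
(row=3, col=2): c = -0.3340 + 0.4720i → escape time 6
(row=3, col=3): c = -0.2060 + 0.4720i → escape time 6
(row=3, col=4): c = -0.0780 + 0.4720i → escape time 6
(row=3, col=5): c = 0.0500 + 0.4720i → escape time 6
(row=4, col=0): c = -0.5900 + 0.3160i → escape time 6
(row=4, col=1): c = -0.4620 + 0.3160i → escape time 6
(row=4, col=2): c = -0.3340 + 0.3160i → escape time 6
(row=4, col=3): c = -0.2060 + 0.3160i → escape time 6
(row=4, col=4): c = -0.0780 + 0.3160i → escape time 6
(row=4, col=5): c = 0.0500 + 0.3160i → escape time 6
(row=5, col=0): c = -0.5900 + 0.1600i → escape time 6
(row=5, col=1): c = -0.4620 + 0.1600i → escape time 6
(row=5, col=2): c = -0.3340 + 0.1600i → escape time 6
(row=5, col=3): c = -0.2060 + 0.1600i → escape time 6
(row=5, col=4): c = -0.0780 + 0.1600i → escape time 6
(row=5, col=5): c = 0.0500 + 0.1600i → escape time 6

Answer: 445666
566666
666666
666666
666666
666666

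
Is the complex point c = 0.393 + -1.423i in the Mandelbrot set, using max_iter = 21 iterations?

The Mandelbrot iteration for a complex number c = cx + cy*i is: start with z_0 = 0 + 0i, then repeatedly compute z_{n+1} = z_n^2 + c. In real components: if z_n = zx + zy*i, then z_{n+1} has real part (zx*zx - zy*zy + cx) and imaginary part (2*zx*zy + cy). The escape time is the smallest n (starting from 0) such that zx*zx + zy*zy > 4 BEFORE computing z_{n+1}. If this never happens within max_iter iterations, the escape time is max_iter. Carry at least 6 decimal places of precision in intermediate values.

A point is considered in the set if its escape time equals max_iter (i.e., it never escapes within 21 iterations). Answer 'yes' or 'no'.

Answer: no

Derivation:
z_0 = 0 + 0i, c = 0.3930 + -1.4230i
Iter 1: z = 0.3930 + -1.4230i, |z|^2 = 2.1794
Iter 2: z = -1.4775 + -2.5415i, |z|^2 = 8.6421
Escaped at iteration 2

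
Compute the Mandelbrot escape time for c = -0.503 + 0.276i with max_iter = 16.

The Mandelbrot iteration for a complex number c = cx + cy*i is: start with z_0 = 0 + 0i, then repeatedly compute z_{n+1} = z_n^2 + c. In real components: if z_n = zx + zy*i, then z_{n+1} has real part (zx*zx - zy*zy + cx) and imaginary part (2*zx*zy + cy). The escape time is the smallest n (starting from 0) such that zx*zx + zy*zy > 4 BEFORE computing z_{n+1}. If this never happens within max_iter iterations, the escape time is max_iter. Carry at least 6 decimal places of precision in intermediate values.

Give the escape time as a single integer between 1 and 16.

z_0 = 0 + 0i, c = -0.5030 + 0.2760i
Iter 1: z = -0.5030 + 0.2760i, |z|^2 = 0.3292
Iter 2: z = -0.3262 + -0.0017i, |z|^2 = 0.1064
Iter 3: z = -0.3966 + 0.2771i, |z|^2 = 0.2341
Iter 4: z = -0.4225 + 0.0562i, |z|^2 = 0.1816
Iter 5: z = -0.3277 + 0.2285i, |z|^2 = 0.1596
Iter 6: z = -0.4478 + 0.1262i, |z|^2 = 0.2165
Iter 7: z = -0.3184 + 0.1629i, |z|^2 = 0.1279
Iter 8: z = -0.4282 + 0.1723i, |z|^2 = 0.2130
Iter 9: z = -0.3493 + 0.1285i, |z|^2 = 0.1385
Iter 10: z = -0.3975 + 0.1862i, |z|^2 = 0.1927
Iter 11: z = -0.3797 + 0.1280i, |z|^2 = 0.1605
Iter 12: z = -0.3752 + 0.1788i, |z|^2 = 0.1728
Iter 13: z = -0.3942 + 0.1418i, |z|^2 = 0.1755
Iter 14: z = -0.3677 + 0.1642i, |z|^2 = 0.1622
Iter 15: z = -0.3947 + 0.1552i, |z|^2 = 0.1799

Answer: 16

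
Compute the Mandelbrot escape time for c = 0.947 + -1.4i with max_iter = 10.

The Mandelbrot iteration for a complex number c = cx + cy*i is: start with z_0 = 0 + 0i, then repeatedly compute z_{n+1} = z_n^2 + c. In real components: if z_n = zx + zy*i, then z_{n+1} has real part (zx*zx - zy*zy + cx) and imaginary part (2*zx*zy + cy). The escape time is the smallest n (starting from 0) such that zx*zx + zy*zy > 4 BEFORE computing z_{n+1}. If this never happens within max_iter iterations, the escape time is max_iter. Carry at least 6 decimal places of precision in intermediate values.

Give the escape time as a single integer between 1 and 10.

Answer: 2

Derivation:
z_0 = 0 + 0i, c = 0.9470 + -1.4000i
Iter 1: z = 0.9470 + -1.4000i, |z|^2 = 2.8568
Iter 2: z = -0.1162 + -4.0516i, |z|^2 = 16.4290
Escaped at iteration 2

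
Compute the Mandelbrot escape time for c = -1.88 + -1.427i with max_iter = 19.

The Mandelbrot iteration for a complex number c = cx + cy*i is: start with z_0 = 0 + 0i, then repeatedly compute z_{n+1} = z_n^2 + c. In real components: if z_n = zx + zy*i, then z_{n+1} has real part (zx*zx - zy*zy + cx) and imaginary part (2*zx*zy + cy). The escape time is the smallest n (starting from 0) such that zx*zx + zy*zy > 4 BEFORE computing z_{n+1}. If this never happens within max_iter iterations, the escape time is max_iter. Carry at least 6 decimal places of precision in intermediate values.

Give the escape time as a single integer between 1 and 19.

Answer: 1

Derivation:
z_0 = 0 + 0i, c = -1.8800 + -1.4270i
Iter 1: z = -1.8800 + -1.4270i, |z|^2 = 5.5707
Escaped at iteration 1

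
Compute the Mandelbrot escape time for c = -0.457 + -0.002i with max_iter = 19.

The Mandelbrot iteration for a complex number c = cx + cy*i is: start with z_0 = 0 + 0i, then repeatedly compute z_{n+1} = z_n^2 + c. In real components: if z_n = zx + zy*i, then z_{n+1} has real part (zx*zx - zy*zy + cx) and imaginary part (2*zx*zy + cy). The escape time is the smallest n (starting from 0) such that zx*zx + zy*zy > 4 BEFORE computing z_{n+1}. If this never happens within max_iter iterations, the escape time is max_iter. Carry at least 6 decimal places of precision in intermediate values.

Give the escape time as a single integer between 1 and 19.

z_0 = 0 + 0i, c = -0.4570 + -0.0020i
Iter 1: z = -0.4570 + -0.0020i, |z|^2 = 0.2089
Iter 2: z = -0.2482 + -0.0002i, |z|^2 = 0.0616
Iter 3: z = -0.3954 + -0.0019i, |z|^2 = 0.1564
Iter 4: z = -0.3006 + -0.0005i, |z|^2 = 0.0904
Iter 5: z = -0.3666 + -0.0017i, |z|^2 = 0.1344
Iter 6: z = -0.3226 + -0.0007i, |z|^2 = 0.1041
Iter 7: z = -0.3529 + -0.0015i, |z|^2 = 0.1246
Iter 8: z = -0.3324 + -0.0009i, |z|^2 = 0.1105
Iter 9: z = -0.3465 + -0.0014i, |z|^2 = 0.1201
Iter 10: z = -0.3370 + -0.0010i, |z|^2 = 0.1135
Iter 11: z = -0.3435 + -0.0013i, |z|^2 = 0.1180
Iter 12: z = -0.3390 + -0.0011i, |z|^2 = 0.1149
Iter 13: z = -0.3421 + -0.0012i, |z|^2 = 0.1170
Iter 14: z = -0.3400 + -0.0011i, |z|^2 = 0.1156
Iter 15: z = -0.3414 + -0.0012i, |z|^2 = 0.1166
Iter 16: z = -0.3404 + -0.0012i, |z|^2 = 0.1159
Iter 17: z = -0.3411 + -0.0012i, |z|^2 = 0.1163
Iter 18: z = -0.3407 + -0.0012i, |z|^2 = 0.1160

Answer: 19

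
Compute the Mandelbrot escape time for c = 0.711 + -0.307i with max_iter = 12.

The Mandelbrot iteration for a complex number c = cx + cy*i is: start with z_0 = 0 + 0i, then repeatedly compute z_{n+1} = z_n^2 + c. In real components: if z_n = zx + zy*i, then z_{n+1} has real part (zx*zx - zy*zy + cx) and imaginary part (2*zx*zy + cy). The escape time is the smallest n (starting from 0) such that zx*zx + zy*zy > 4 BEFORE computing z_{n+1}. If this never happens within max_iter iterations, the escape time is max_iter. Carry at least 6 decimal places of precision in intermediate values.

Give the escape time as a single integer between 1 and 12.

Answer: 3

Derivation:
z_0 = 0 + 0i, c = 0.7110 + -0.3070i
Iter 1: z = 0.7110 + -0.3070i, |z|^2 = 0.5998
Iter 2: z = 1.1223 + -0.7436i, |z|^2 = 1.8124
Iter 3: z = 1.4176 + -1.9759i, |z|^2 = 5.9140
Escaped at iteration 3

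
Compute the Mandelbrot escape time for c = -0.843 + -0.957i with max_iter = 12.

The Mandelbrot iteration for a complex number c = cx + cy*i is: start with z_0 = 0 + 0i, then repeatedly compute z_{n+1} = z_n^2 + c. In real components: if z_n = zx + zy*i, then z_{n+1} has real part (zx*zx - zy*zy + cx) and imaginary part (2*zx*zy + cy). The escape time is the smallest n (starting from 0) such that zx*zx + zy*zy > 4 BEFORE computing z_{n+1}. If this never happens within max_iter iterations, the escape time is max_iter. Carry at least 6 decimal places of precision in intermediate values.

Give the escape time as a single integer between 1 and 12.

z_0 = 0 + 0i, c = -0.8430 + -0.9570i
Iter 1: z = -0.8430 + -0.9570i, |z|^2 = 1.6265
Iter 2: z = -1.0482 + 0.6565i, |z|^2 = 1.5297
Iter 3: z = -0.1753 + -2.3333i, |z|^2 = 5.4750
Escaped at iteration 3

Answer: 3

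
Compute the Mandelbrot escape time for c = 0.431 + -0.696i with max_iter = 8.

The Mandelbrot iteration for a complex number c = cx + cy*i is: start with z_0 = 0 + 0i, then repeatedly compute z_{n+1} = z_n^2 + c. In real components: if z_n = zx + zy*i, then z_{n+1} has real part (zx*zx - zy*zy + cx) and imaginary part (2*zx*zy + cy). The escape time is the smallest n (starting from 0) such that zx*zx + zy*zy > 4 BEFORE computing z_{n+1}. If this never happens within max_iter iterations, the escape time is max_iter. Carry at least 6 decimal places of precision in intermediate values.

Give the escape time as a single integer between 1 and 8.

Answer: 4

Derivation:
z_0 = 0 + 0i, c = 0.4310 + -0.6960i
Iter 1: z = 0.4310 + -0.6960i, |z|^2 = 0.6702
Iter 2: z = 0.1323 + -1.2960i, |z|^2 = 1.6970
Iter 3: z = -1.2310 + -1.0390i, |z|^2 = 2.5949
Iter 4: z = 0.8667 + 1.8620i, |z|^2 = 4.2184
Escaped at iteration 4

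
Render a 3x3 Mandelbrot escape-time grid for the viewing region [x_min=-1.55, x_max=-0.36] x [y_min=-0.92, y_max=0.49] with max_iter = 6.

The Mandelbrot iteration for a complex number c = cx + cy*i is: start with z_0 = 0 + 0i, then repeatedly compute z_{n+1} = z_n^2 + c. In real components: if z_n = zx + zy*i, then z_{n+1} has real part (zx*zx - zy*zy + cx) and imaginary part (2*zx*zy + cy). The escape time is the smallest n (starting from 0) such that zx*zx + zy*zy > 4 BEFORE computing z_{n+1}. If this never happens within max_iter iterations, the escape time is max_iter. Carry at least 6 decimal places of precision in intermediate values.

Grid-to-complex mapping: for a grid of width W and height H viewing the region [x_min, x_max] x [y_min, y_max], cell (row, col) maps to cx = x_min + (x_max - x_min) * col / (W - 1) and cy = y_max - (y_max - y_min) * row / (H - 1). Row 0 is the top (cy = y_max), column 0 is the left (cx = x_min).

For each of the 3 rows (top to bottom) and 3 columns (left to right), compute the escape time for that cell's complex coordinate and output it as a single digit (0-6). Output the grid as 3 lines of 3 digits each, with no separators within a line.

(row=0, col=0): c = -1.5500 + 0.4900i → escape time 3
(row=0, col=1): c = -0.9550 + 0.4900i → escape time 5
(row=0, col=2): c = -0.3600 + 0.4900i → escape time 6
(row=1, col=0): c = -1.5500 + -0.2150i → escape time 5
(row=1, col=1): c = -0.9550 + -0.2150i → escape time 6
(row=1, col=2): c = -0.3600 + -0.2150i → escape time 6
(row=2, col=0): c = -1.5500 + -0.9200i → escape time 3
(row=2, col=1): c = -0.9550 + -0.9200i → escape time 3
(row=2, col=2): c = -0.3600 + -0.9200i → escape time 5

Answer: 356
566
335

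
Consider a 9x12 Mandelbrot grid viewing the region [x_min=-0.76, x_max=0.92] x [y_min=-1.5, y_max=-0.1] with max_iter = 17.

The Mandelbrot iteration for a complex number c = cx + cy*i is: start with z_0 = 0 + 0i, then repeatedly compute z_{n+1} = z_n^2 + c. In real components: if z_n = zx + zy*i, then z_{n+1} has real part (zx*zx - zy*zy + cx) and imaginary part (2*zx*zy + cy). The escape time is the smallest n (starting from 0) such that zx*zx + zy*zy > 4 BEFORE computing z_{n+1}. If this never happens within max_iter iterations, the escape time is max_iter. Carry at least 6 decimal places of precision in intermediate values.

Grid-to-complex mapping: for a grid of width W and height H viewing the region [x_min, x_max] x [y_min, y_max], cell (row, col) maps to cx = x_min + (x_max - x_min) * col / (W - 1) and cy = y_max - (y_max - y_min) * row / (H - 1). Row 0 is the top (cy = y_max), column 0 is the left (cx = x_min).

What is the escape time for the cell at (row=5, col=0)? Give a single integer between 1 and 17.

z_0 = 0 + 0i, c = -0.7600 + -0.7364i
Iter 1: z = -0.7600 + -0.7364i, |z|^2 = 1.1198
Iter 2: z = -0.7246 + 0.3829i, |z|^2 = 0.6717
Iter 3: z = -0.3815 + -1.2913i, |z|^2 = 1.8130
Iter 4: z = -2.2819 + 0.2490i, |z|^2 = 5.2690
Escaped at iteration 4

Answer: 4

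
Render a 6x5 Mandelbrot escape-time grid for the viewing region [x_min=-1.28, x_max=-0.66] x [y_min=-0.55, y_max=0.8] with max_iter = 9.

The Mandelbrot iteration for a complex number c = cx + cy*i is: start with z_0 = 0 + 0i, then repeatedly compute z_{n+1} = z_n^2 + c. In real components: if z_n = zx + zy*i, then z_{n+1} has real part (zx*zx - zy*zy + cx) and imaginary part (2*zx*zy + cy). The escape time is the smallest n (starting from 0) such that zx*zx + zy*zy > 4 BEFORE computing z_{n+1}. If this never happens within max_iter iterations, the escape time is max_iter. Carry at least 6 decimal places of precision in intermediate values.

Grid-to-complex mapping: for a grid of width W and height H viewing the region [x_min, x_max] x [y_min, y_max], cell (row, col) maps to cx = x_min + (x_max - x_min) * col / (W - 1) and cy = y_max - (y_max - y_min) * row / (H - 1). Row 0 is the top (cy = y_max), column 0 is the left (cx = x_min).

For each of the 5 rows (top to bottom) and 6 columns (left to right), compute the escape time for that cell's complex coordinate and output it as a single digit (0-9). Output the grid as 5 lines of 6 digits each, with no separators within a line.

(row=0, col=0): c = -1.2800 + 0.8000i → escape time 3
(row=0, col=1): c = -1.1560 + 0.8000i → escape time 3
(row=0, col=2): c = -1.0320 + 0.8000i → escape time 3
(row=0, col=3): c = -0.9080 + 0.8000i → escape time 4
(row=0, col=4): c = -0.7840 + 0.8000i → escape time 4
(row=0, col=5): c = -0.6600 + 0.8000i → escape time 4
(row=1, col=0): c = -1.2800 + 0.4625i → escape time 5
(row=1, col=1): c = -1.1560 + 0.4625i → escape time 5
(row=1, col=2): c = -1.0320 + 0.4625i → escape time 5
(row=1, col=3): c = -0.9080 + 0.4625i → escape time 6
(row=1, col=4): c = -0.7840 + 0.4625i → escape time 7
(row=1, col=5): c = -0.6600 + 0.4625i → escape time 9
(row=2, col=0): c = -1.2800 + 0.1250i → escape time 9
(row=2, col=1): c = -1.1560 + 0.1250i → escape time 9
(row=2, col=2): c = -1.0320 + 0.1250i → escape time 9
(row=2, col=3): c = -0.9080 + 0.1250i → escape time 9
(row=2, col=4): c = -0.7840 + 0.1250i → escape time 9
(row=2, col=5): c = -0.6600 + 0.1250i → escape time 9
(row=3, col=0): c = -1.2800 + -0.2125i → escape time 9
(row=3, col=1): c = -1.1560 + -0.2125i → escape time 9
(row=3, col=2): c = -1.0320 + -0.2125i → escape time 9
(row=3, col=3): c = -0.9080 + -0.2125i → escape time 9
(row=3, col=4): c = -0.7840 + -0.2125i → escape time 9
(row=3, col=5): c = -0.6600 + -0.2125i → escape time 9
(row=4, col=0): c = -1.2800 + -0.5500i → escape time 3
(row=4, col=1): c = -1.1560 + -0.5500i → escape time 4
(row=4, col=2): c = -1.0320 + -0.5500i → escape time 5
(row=4, col=3): c = -0.9080 + -0.5500i → escape time 5
(row=4, col=4): c = -0.7840 + -0.5500i → escape time 6
(row=4, col=5): c = -0.6600 + -0.5500i → escape time 8

Answer: 333444
555679
999999
999999
345568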